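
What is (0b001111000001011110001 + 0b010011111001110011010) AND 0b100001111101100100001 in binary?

0b100000111001000000001

Add column by column in base 2, right to left:
  1+0 = 1
  0+1 = 1
  0+0 = 0
  0+1 = 1
  1+1 = 0 carry 1
  1+0+1 = 0 carry 1
  1+0+1 = 0 carry 1
  1+1+1 = 1 carry 1
  0+1+1 = 0 carry 1
  1+1+1 = 1 carry 1
  0+0+1 = 1
  0+0 = 0
  0+1 = 1
  0+1 = 1
  0+1 = 1
  1+1 = 0 carry 1
  1+1+1 = 1 carry 1
  1+0+1 = 0 carry 1
  1+0+1 = 0 carry 1
  0+1+1 = 0 carry 1
  final carry 1
Sum = 0b100010111011010001011; now AND with 0b100001111101100100001:
  100010111011010001011
& 100001111101100100001
= 100000111001000000001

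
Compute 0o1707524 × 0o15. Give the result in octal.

0o30443504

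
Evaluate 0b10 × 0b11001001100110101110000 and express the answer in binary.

0b110010011001101011100000

Multiply each base-2 digit by 2, carrying:
  0×2 = 0 → write 0
  0×2 = 0 → write 0
  0×2 = 0 → write 0
  0×2 = 0 → write 0
  1×2 = 2 → write 0 carry 1
  1×2+1 = 3 → write 1 carry 1
  1×2+1 = 3 → write 1 carry 1
  0×2+1 = 1 → write 1
  1×2 = 2 → write 0 carry 1
  0×2+1 = 1 → write 1
  1×2 = 2 → write 0 carry 1
  1×2+1 = 3 → write 1 carry 1
  0×2+1 = 1 → write 1
  0×2 = 0 → write 0
  1×2 = 2 → write 0 carry 1
  1×2+1 = 3 → write 1 carry 1
  0×2+1 = 1 → write 1
  0×2 = 0 → write 0
  1×2 = 2 → write 0 carry 1
  0×2+1 = 1 → write 1
  0×2 = 0 → write 0
  1×2 = 2 → write 0 carry 1
  1×2+1 = 3 → write 1 carry 1
  remaining carry: 1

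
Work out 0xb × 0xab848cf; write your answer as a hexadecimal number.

0x75eb20e5

Multiply each base-16 digit by 11, carrying:
  f×11 = 165 → write 5 carry 10
  c×11+10 = 142 → write e carry 8
  8×11+8 = 96 → write 0 carry 6
  4×11+6 = 50 → write 2 carry 3
  8×11+3 = 91 → write b carry 5
  b×11+5 = 126 → write e carry 7
  a×11+7 = 117 → write 5 carry 7
  remaining carry: 7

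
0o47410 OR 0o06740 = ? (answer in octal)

0o47750

OR each oct digit independently (no carries):
  4|0=4, 7|6=7, 4|7=7, 1|4=5, 0|0=0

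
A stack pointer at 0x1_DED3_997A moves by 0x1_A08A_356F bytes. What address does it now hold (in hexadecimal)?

0x37F5DCEE9

Add column by column in base 16, right to left:
  A+F = 9 carry 1
  7+6+1 = E
  9+5 = E
  9+3 = C
  3+A = D
  D+8 = 5 carry 1
  E+0+1 = F
  D+A = 7 carry 1
  1+1+1 = 3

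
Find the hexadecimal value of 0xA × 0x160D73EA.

0xDC868724

Multiply each base-16 digit by 10, carrying:
  A×10 = 100 → write 4 carry 6
  E×10+6 = 146 → write 2 carry 9
  3×10+9 = 39 → write 7 carry 2
  7×10+2 = 72 → write 8 carry 4
  D×10+4 = 134 → write 6 carry 8
  0×10+8 = 8 → write 8
  6×10 = 60 → write C carry 3
  1×10+3 = 13 → write D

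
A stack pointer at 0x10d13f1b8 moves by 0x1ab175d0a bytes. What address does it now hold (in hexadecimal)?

Add column by column in base 16, right to left:
  8+a = 2 carry 1
  b+0+1 = c
  1+d = e
  f+5 = 4 carry 1
  3+7+1 = b
  1+1 = 2
  d+b = 8 carry 1
  0+a+1 = b
  1+1 = 2

0x2b82b4ec2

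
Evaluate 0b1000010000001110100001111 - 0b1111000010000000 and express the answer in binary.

Subtract column by column in base 2:
  1-0 → 1
  1-0 → 1
  1-0 → 1
  1-0 → 1
  0-0 → 0
  0-0 → 0
  0-0 → 0
  0-1 → 1 (borrow)
  1-0-1 → 0
  0-0 → 0
  1-0 → 1
  1-0 → 1
  1-1 → 0
  0-1 → 1 (borrow)
  0-1-1 → 0 (borrow)
  0-1-1 → 0 (borrow)
  0-0-1 → 1 (borrow)
  0-0-1 → 1 (borrow)
  0-0-1 → 1 (borrow)
  1-0-1 → 0
  0-0 → 0
  0-0 → 0
  0-0 → 0
  0-0 → 0
  1-0 → 1

0b1000001110010110010001111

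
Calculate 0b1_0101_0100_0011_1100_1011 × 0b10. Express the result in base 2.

Multiply each base-2 digit by 2, carrying:
  1×2 = 2 → write 0 carry 1
  1×2+1 = 3 → write 1 carry 1
  0×2+1 = 1 → write 1
  1×2 = 2 → write 0 carry 1
  0×2+1 = 1 → write 1
  0×2 = 0 → write 0
  1×2 = 2 → write 0 carry 1
  1×2+1 = 3 → write 1 carry 1
  1×2+1 = 3 → write 1 carry 1
  1×2+1 = 3 → write 1 carry 1
  0×2+1 = 1 → write 1
  0×2 = 0 → write 0
  0×2 = 0 → write 0
  0×2 = 0 → write 0
  1×2 = 2 → write 0 carry 1
  0×2+1 = 1 → write 1
  1×2 = 2 → write 0 carry 1
  0×2+1 = 1 → write 1
  1×2 = 2 → write 0 carry 1
  0×2+1 = 1 → write 1
  1×2 = 2 → write 0 carry 1
  remaining carry: 1

0b1010101000011110010110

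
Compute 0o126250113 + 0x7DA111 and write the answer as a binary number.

0o126250113 = 0b1010110010101000001001011 in binary.
0x7DA111 = 0b11111011010000100010001 in binary.
Add column by column in base 2, right to left:
  1+1 = 0 carry 1
  1+0+1 = 0 carry 1
  0+0+1 = 1
  1+0 = 1
  0+1 = 1
  0+0 = 0
  1+0 = 1
  0+0 = 0
  0+1 = 1
  0+0 = 0
  0+0 = 0
  0+0 = 0
  1+0 = 1
  0+1 = 1
  1+0 = 1
  0+1 = 1
  1+1 = 0 carry 1
  0+0+1 = 1
  0+1 = 1
  1+1 = 0 carry 1
  1+1+1 = 1 carry 1
  0+1+1 = 0 carry 1
  1+1+1 = 1 carry 1
  0+0+1 = 1
  1+0 = 1

0b1110101101111000101011100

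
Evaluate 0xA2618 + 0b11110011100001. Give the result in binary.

0xA2618 = 0b10100010011000011000 in binary.
Add column by column in base 2, right to left:
  0+1 = 1
  0+0 = 0
  0+0 = 0
  1+0 = 1
  1+0 = 1
  0+1 = 1
  0+1 = 1
  0+1 = 1
  0+0 = 0
  1+0 = 1
  1+1 = 0 carry 1
  0+1+1 = 0 carry 1
  0+1+1 = 0 carry 1
  1+1+1 = 1 carry 1
  0+0+1 = 1
  0+0 = 0
  0+0 = 0
  1+0 = 1
  0+0 = 0
  1+0 = 1

0b10100110001011111001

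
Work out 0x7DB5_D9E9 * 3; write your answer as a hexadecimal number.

Multiply each base-16 digit by 3, carrying:
  9×3 = 27 → write B carry 1
  E×3+1 = 43 → write B carry 2
  9×3+2 = 29 → write D carry 1
  D×3+1 = 40 → write 8 carry 2
  5×3+2 = 17 → write 1 carry 1
  B×3+1 = 34 → write 2 carry 2
  D×3+2 = 41 → write 9 carry 2
  7×3+2 = 23 → write 7 carry 1
  remaining carry: 1

0x179218DBB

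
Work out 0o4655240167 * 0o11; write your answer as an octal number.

Multiply each base-8 digit by 9, carrying:
  7×9 = 63 → write 7 carry 7
  6×9+7 = 61 → write 5 carry 7
  1×9+7 = 16 → write 0 carry 2
  0×9+2 = 2 → write 2
  4×9 = 36 → write 4 carry 4
  2×9+4 = 22 → write 6 carry 2
  5×9+2 = 47 → write 7 carry 5
  5×9+5 = 50 → write 2 carry 6
  6×9+6 = 60 → write 4 carry 7
  4×9+7 = 43 → write 3 carry 5
  remaining carry: 5

0o53427642057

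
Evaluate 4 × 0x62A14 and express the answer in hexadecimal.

0x18A850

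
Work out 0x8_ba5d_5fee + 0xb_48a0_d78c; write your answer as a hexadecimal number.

0x1402fe377a

Add column by column in base 16, right to left:
  e+c = a carry 1
  e+8+1 = 7 carry 1
  f+7+1 = 7 carry 1
  5+d+1 = 3 carry 1
  d+0+1 = e
  5+a = f
  a+8 = 2 carry 1
  b+4+1 = 0 carry 1
  8+b+1 = 4 carry 1
  final carry 1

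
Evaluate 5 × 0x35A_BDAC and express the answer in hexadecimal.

Multiply each base-16 digit by 5, carrying:
  C×5 = 60 → write C carry 3
  A×5+3 = 53 → write 5 carry 3
  D×5+3 = 68 → write 4 carry 4
  B×5+4 = 59 → write B carry 3
  A×5+3 = 53 → write 5 carry 3
  5×5+3 = 28 → write C carry 1
  3×5+1 = 16 → write 0 carry 1
  remaining carry: 1

0x10C5B45C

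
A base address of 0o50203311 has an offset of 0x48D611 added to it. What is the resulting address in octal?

0x48D611 = 0o22153021 in octal.
Add column by column in base 8, right to left:
  1+1 = 2
  1+2 = 3
  3+0 = 3
  3+3 = 6
  0+5 = 5
  2+1 = 3
  0+2 = 2
  5+2 = 7

0o72356332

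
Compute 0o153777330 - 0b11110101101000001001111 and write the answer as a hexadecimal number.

0o153777330 = 0x1affed8 in hexadecimal.
0b11110101101000001001111 = 0x7ad04f in hexadecimal.
Subtract column by column in base 16:
  8-f → 9 (borrow)
  d-4-1 → 8
  e-0 → e
  f-d → 2
  f-a → 5
  a-7 → 3
  1-0 → 1

0x1352e89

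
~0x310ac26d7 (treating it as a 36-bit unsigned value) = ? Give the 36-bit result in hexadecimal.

Each hex digit d becomes f−d:
  3→c, 1→e, 0→f, a→5, c→3, 2→d, 6→9, d→2, 7→8

0xcef53d928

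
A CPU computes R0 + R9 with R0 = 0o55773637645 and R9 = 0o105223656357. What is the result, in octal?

0o163217516224

Add column by column in base 8, right to left:
  5+7 = 4 carry 1
  4+5+1 = 2 carry 1
  6+3+1 = 2 carry 1
  7+6+1 = 6 carry 1
  3+5+1 = 1 carry 1
  6+6+1 = 5 carry 1
  3+3+1 = 7
  7+2 = 1 carry 1
  7+2+1 = 2 carry 1
  5+5+1 = 3 carry 1
  5+0+1 = 6
  0+1 = 1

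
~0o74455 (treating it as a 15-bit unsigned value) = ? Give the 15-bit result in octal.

Each oct digit d becomes 7−d:
  7→0, 4→3, 4→3, 5→2, 5→2

0o03322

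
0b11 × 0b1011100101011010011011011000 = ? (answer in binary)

0b100010110000001111010010001000

Multiply each base-2 digit by 3, carrying:
  0×3 = 0 → write 0
  0×3 = 0 → write 0
  0×3 = 0 → write 0
  1×3 = 3 → write 1 carry 1
  1×3+1 = 4 → write 0 carry 2
  0×3+2 = 2 → write 0 carry 1
  1×3+1 = 4 → write 0 carry 2
  1×3+2 = 5 → write 1 carry 2
  0×3+2 = 2 → write 0 carry 1
  1×3+1 = 4 → write 0 carry 2
  1×3+2 = 5 → write 1 carry 2
  0×3+2 = 2 → write 0 carry 1
  0×3+1 = 1 → write 1
  1×3 = 3 → write 1 carry 1
  0×3+1 = 1 → write 1
  1×3 = 3 → write 1 carry 1
  1×3+1 = 4 → write 0 carry 2
  0×3+2 = 2 → write 0 carry 1
  1×3+1 = 4 → write 0 carry 2
  0×3+2 = 2 → write 0 carry 1
  1×3+1 = 4 → write 0 carry 2
  0×3+2 = 2 → write 0 carry 1
  0×3+1 = 1 → write 1
  1×3 = 3 → write 1 carry 1
  1×3+1 = 4 → write 0 carry 2
  1×3+2 = 5 → write 1 carry 2
  0×3+2 = 2 → write 0 carry 1
  1×3+1 = 4 → write 0 carry 2
  remaining carry: 10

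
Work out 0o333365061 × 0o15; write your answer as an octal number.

Multiply each base-8 digit by 13, carrying:
  1×13 = 13 → write 5 carry 1
  6×13+1 = 79 → write 7 carry 9
  0×13+9 = 9 → write 1 carry 1
  5×13+1 = 66 → write 2 carry 8
  6×13+8 = 86 → write 6 carry 10
  3×13+10 = 49 → write 1 carry 6
  3×13+6 = 45 → write 5 carry 5
  3×13+5 = 44 → write 4 carry 5
  3×13+5 = 44 → write 4 carry 5
  remaining carry: 5

0o5445162175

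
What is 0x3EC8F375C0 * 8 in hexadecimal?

0x1F6479BAE00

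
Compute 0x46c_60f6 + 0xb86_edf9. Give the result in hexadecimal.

Add column by column in base 16, right to left:
  6+9 = f
  f+f = e carry 1
  0+d+1 = e
  6+e = 4 carry 1
  c+6+1 = 3 carry 1
  6+8+1 = f
  4+b = f

0xff34eef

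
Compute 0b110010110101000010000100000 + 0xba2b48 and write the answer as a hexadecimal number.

0x714af68

0b110010110101000010000100000 = 0x65a8420 in hexadecimal.
Add column by column in base 16, right to left:
  0+8 = 8
  2+4 = 6
  4+b = f
  8+2 = a
  a+a = 4 carry 1
  5+b+1 = 1 carry 1
  6+0+1 = 7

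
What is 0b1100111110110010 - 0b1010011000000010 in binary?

0b10100110110000

Subtract column by column in base 2:
  0-0 → 0
  1-1 → 0
  0-0 → 0
  0-0 → 0
  1-0 → 1
  1-0 → 1
  0-0 → 0
  1-0 → 1
  1-0 → 1
  1-1 → 0
  1-1 → 0
  1-0 → 1
  0-0 → 0
  0-1 → 1 (borrow)
  1-0-1 → 0
  1-1 → 0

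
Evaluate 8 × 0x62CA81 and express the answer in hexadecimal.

0x3165408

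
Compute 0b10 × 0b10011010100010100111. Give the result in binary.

Multiply each base-2 digit by 2, carrying:
  1×2 = 2 → write 0 carry 1
  1×2+1 = 3 → write 1 carry 1
  1×2+1 = 3 → write 1 carry 1
  0×2+1 = 1 → write 1
  0×2 = 0 → write 0
  1×2 = 2 → write 0 carry 1
  0×2+1 = 1 → write 1
  1×2 = 2 → write 0 carry 1
  0×2+1 = 1 → write 1
  0×2 = 0 → write 0
  0×2 = 0 → write 0
  1×2 = 2 → write 0 carry 1
  0×2+1 = 1 → write 1
  1×2 = 2 → write 0 carry 1
  0×2+1 = 1 → write 1
  1×2 = 2 → write 0 carry 1
  1×2+1 = 3 → write 1 carry 1
  0×2+1 = 1 → write 1
  0×2 = 0 → write 0
  1×2 = 2 → write 0 carry 1
  remaining carry: 1

0b100110101000101001110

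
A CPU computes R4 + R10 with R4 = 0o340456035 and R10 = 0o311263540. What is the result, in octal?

Add column by column in base 8, right to left:
  5+0 = 5
  3+4 = 7
  0+5 = 5
  6+3 = 1 carry 1
  5+6+1 = 4 carry 1
  4+2+1 = 7
  0+1 = 1
  4+1 = 5
  3+3 = 6

0o651741575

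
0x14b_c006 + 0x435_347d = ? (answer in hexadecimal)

Add column by column in base 16, right to left:
  6+d = 3 carry 1
  0+7+1 = 8
  0+4 = 4
  c+3 = f
  b+5 = 0 carry 1
  4+3+1 = 8
  1+4 = 5

0x580f483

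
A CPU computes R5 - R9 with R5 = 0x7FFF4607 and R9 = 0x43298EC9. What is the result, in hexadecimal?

0x3CD5B73E

Subtract column by column in base 16:
  7-9 → E (borrow)
  0-C-1 → 3 (borrow)
  6-E-1 → 7 (borrow)
  4-8-1 → B (borrow)
  F-9-1 → 5
  F-2 → D
  F-3 → C
  7-4 → 3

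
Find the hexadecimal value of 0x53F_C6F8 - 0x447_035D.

Subtract column by column in base 16:
  8-D → B (borrow)
  F-5-1 → 9
  6-3 → 3
  C-0 → C
  F-7 → 8
  3-4 → F (borrow)
  5-4-1 → 0

0xF8C39B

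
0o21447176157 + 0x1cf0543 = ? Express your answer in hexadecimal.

0x8e6c01b2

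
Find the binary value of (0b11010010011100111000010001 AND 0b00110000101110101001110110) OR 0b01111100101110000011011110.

0b11010010011100111000010001 AND 0b00110000101110101001110110 = 0b00010000001100101000010000.
Then OR with 0b01111100101110000011011110.

0b1111100101110101011011110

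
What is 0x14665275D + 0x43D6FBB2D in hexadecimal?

0x583D4E28A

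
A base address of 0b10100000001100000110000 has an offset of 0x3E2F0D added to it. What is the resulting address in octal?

0b10100000001100000110000 = 0o24014060 in octal.
0x3E2F0D = 0o17427415 in octal.
Add column by column in base 8, right to left:
  0+5 = 5
  6+1 = 7
  0+4 = 4
  4+7 = 3 carry 1
  1+2+1 = 4
  0+4 = 4
  4+7 = 3 carry 1
  2+1+1 = 4

0o43443475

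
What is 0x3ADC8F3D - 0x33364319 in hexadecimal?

Subtract column by column in base 16:
  D-9 → 4
  3-1 → 2
  F-3 → C
  8-4 → 4
  C-6 → 6
  D-3 → A
  A-3 → 7
  3-3 → 0

0x7A64C24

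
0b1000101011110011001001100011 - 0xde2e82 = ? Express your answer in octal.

0b1000101011110011001001100011 = 0o1053631143 in octal.
0xde2e82 = 0o67427202 in octal.
Subtract column by column in base 8:
  3-2 → 1
  4-0 → 4
  1-2 → 7 (borrow)
  1-7-1 → 1 (borrow)
  3-2-1 → 0
  6-4 → 2
  3-7 → 4 (borrow)
  5-6-1 → 6 (borrow)
  0-0-1 → 7 (borrow)
  1-0-1 → 0

0o764201741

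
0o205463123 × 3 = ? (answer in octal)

Multiply each base-8 digit by 3, carrying:
  3×3 = 9 → write 1 carry 1
  2×3+1 = 7 → write 7
  1×3 = 3 → write 3
  3×3 = 9 → write 1 carry 1
  6×3+1 = 19 → write 3 carry 2
  4×3+2 = 14 → write 6 carry 1
  5×3+1 = 16 → write 0 carry 2
  0×3+2 = 2 → write 2
  2×3 = 6 → write 6

0o620631371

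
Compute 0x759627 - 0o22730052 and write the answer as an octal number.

0x759627 = 0o35313047 in octal.
Subtract column by column in base 8:
  7-2 → 5
  4-5 → 7 (borrow)
  0-0-1 → 7 (borrow)
  3-0-1 → 2
  1-3 → 6 (borrow)
  3-7-1 → 3 (borrow)
  5-2-1 → 2
  3-2 → 1

0o12362775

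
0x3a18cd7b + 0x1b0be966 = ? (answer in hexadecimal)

0x5524b6e1

Add column by column in base 16, right to left:
  b+6 = 1 carry 1
  7+6+1 = e
  d+9 = 6 carry 1
  c+e+1 = b carry 1
  8+b+1 = 4 carry 1
  1+0+1 = 2
  a+b = 5 carry 1
  3+1+1 = 5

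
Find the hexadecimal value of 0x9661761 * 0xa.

Multiply each base-16 digit by 10, carrying:
  1×10 = 10 → write a
  6×10 = 60 → write c carry 3
  7×10+3 = 73 → write 9 carry 4
  1×10+4 = 14 → write e
  6×10 = 60 → write c carry 3
  6×10+3 = 63 → write f carry 3
  9×10+3 = 93 → write d carry 5
  remaining carry: 5

0x5dfce9ca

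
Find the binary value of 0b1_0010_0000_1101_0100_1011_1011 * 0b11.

Multiply each base-2 digit by 3, carrying:
  1×3 = 3 → write 1 carry 1
  1×3+1 = 4 → write 0 carry 2
  0×3+2 = 2 → write 0 carry 1
  1×3+1 = 4 → write 0 carry 2
  1×3+2 = 5 → write 1 carry 2
  1×3+2 = 5 → write 1 carry 2
  0×3+2 = 2 → write 0 carry 1
  1×3+1 = 4 → write 0 carry 2
  0×3+2 = 2 → write 0 carry 1
  0×3+1 = 1 → write 1
  1×3 = 3 → write 1 carry 1
  0×3+1 = 1 → write 1
  1×3 = 3 → write 1 carry 1
  0×3+1 = 1 → write 1
  1×3 = 3 → write 1 carry 1
  1×3+1 = 4 → write 0 carry 2
  0×3+2 = 2 → write 0 carry 1
  0×3+1 = 1 → write 1
  0×3 = 0 → write 0
  0×3 = 0 → write 0
  0×3 = 0 → write 0
  1×3 = 3 → write 1 carry 1
  0×3+1 = 1 → write 1
  0×3 = 0 → write 0
  1×3 = 3 → write 1 carry 1
  remaining carry: 1

0b11011000100111111000110001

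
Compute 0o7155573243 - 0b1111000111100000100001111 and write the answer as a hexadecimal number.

0o7155573243 = 0x39B6F6A3 in hexadecimal.
0b1111000111100000100001111 = 0x1E3C10F in hexadecimal.
Subtract column by column in base 16:
  3-F → 4 (borrow)
  A-0-1 → 9
  6-1 → 5
  F-C → 3
  6-3 → 3
  B-E → D (borrow)
  9-1-1 → 7
  3-0 → 3

0x37D33594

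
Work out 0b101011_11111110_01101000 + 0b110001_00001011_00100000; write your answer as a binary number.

Add column by column in base 2, right to left:
  0+0 = 0
  0+0 = 0
  0+0 = 0
  1+0 = 1
  0+0 = 0
  1+1 = 0 carry 1
  1+0+1 = 0 carry 1
  0+0+1 = 1
  0+1 = 1
  1+1 = 0 carry 1
  1+0+1 = 0 carry 1
  1+1+1 = 1 carry 1
  1+0+1 = 0 carry 1
  1+0+1 = 0 carry 1
  1+0+1 = 0 carry 1
  1+0+1 = 0 carry 1
  1+1+1 = 1 carry 1
  1+0+1 = 0 carry 1
  0+0+1 = 1
  1+0 = 1
  0+1 = 1
  1+1 = 0 carry 1
  final carry 1

0b10111010000100110001000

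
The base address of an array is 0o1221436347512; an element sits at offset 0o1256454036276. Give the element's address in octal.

0o2500112406010

Add column by column in base 8, right to left:
  2+6 = 0 carry 1
  1+7+1 = 1 carry 1
  5+2+1 = 0 carry 1
  7+6+1 = 6 carry 1
  4+3+1 = 0 carry 1
  3+0+1 = 4
  6+4 = 2 carry 1
  3+5+1 = 1 carry 1
  4+4+1 = 1 carry 1
  1+6+1 = 0 carry 1
  2+5+1 = 0 carry 1
  2+2+1 = 5
  1+1 = 2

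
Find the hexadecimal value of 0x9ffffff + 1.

0xa000000

The trailing 6 digits are F (max in base 16), so adding 1 cascades: they roll to 0 and the next digit up increments.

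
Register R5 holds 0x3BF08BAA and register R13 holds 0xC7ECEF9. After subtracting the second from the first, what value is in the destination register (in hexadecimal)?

0x2F71BCB1

Subtract column by column in base 16:
  A-9 → 1
  A-F → B (borrow)
  B-E-1 → C (borrow)
  8-C-1 → B (borrow)
  0-E-1 → 1 (borrow)
  F-7-1 → 7
  B-C → F (borrow)
  3-0-1 → 2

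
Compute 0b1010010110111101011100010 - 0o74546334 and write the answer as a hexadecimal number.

0x58ae06

0b1010010110111101011100010 = 0x14b7ae2 in hexadecimal.
0o74546334 = 0xf2ccdc in hexadecimal.
Subtract column by column in base 16:
  2-c → 6 (borrow)
  e-d-1 → 0
  a-c → e (borrow)
  7-c-1 → a (borrow)
  b-2-1 → 8
  4-f → 5 (borrow)
  1-0-1 → 0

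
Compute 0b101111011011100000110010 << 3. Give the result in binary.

0b101111011011100000110010000

Left shift by 3: append 3 zero bits.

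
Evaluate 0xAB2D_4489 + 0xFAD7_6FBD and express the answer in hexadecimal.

0x1A604B446

Add column by column in base 16, right to left:
  9+D = 6 carry 1
  8+B+1 = 4 carry 1
  4+F+1 = 4 carry 1
  4+6+1 = B
  D+7 = 4 carry 1
  2+D+1 = 0 carry 1
  B+A+1 = 6 carry 1
  A+F+1 = A carry 1
  final carry 1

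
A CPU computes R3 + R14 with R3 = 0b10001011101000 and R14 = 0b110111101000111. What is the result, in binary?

0b1001001000101111

Add column by column in base 2, right to left:
  0+1 = 1
  0+1 = 1
  0+1 = 1
  1+0 = 1
  0+0 = 0
  1+0 = 1
  1+1 = 0 carry 1
  1+0+1 = 0 carry 1
  0+1+1 = 0 carry 1
  1+1+1 = 1 carry 1
  0+1+1 = 0 carry 1
  0+1+1 = 0 carry 1
  0+0+1 = 1
  1+1 = 0 carry 1
  0+1+1 = 0 carry 1
  final carry 1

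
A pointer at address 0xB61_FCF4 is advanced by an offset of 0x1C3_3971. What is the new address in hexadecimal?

0xD253665

Add column by column in base 16, right to left:
  4+1 = 5
  F+7 = 6 carry 1
  C+9+1 = 6 carry 1
  F+3+1 = 3 carry 1
  1+3+1 = 5
  6+C = 2 carry 1
  B+1+1 = D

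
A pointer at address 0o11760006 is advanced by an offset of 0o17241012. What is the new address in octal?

0o31221020

Add column by column in base 8, right to left:
  6+2 = 0 carry 1
  0+1+1 = 2
  0+0 = 0
  0+1 = 1
  6+4 = 2 carry 1
  7+2+1 = 2 carry 1
  1+7+1 = 1 carry 1
  1+1+1 = 3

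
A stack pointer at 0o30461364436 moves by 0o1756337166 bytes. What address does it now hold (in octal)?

Add column by column in base 8, right to left:
  6+6 = 4 carry 1
  3+6+1 = 2 carry 1
  4+1+1 = 6
  4+7 = 3 carry 1
  6+3+1 = 2 carry 1
  3+3+1 = 7
  1+6 = 7
  6+5 = 3 carry 1
  4+7+1 = 4 carry 1
  0+1+1 = 2
  3+0 = 3

0o32437723624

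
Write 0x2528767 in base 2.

0b10010100101000011101100111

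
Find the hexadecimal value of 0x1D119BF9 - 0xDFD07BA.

0xF14943F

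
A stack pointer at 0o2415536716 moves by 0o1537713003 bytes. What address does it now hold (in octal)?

Add column by column in base 8, right to left:
  6+3 = 1 carry 1
  1+0+1 = 2
  7+0 = 7
  6+3 = 1 carry 1
  3+1+1 = 5
  5+7 = 4 carry 1
  5+7+1 = 5 carry 1
  1+3+1 = 5
  4+5 = 1 carry 1
  2+1+1 = 4

0o4155451721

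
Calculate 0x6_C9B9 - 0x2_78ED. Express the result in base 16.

0x450CC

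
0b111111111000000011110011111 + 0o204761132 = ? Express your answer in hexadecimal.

0b111111111000000011110011111 = 0x7FC079F in hexadecimal.
0o204761132 = 0x213E25A in hexadecimal.
Add column by column in base 16, right to left:
  F+A = 9 carry 1
  9+5+1 = F
  7+2 = 9
  0+E = E
  C+3 = F
  F+1 = 0 carry 1
  7+2+1 = A

0xA0FE9F9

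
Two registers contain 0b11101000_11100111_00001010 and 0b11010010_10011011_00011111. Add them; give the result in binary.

0b1101110111000001000101001

Add column by column in base 2, right to left:
  0+1 = 1
  1+1 = 0 carry 1
  0+1+1 = 0 carry 1
  1+1+1 = 1 carry 1
  0+1+1 = 0 carry 1
  0+0+1 = 1
  0+0 = 0
  0+0 = 0
  1+1 = 0 carry 1
  1+1+1 = 1 carry 1
  1+0+1 = 0 carry 1
  0+1+1 = 0 carry 1
  0+1+1 = 0 carry 1
  1+0+1 = 0 carry 1
  1+0+1 = 0 carry 1
  1+1+1 = 1 carry 1
  0+0+1 = 1
  0+1 = 1
  0+0 = 0
  1+0 = 1
  0+1 = 1
  1+0 = 1
  1+1 = 0 carry 1
  1+1+1 = 1 carry 1
  final carry 1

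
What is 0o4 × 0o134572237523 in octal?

Multiply each base-8 digit by 4, carrying:
  3×4 = 12 → write 4 carry 1
  2×4+1 = 9 → write 1 carry 1
  5×4+1 = 21 → write 5 carry 2
  7×4+2 = 30 → write 6 carry 3
  3×4+3 = 15 → write 7 carry 1
  2×4+1 = 9 → write 1 carry 1
  2×4+1 = 9 → write 1 carry 1
  7×4+1 = 29 → write 5 carry 3
  5×4+3 = 23 → write 7 carry 2
  4×4+2 = 18 → write 2 carry 2
  3×4+2 = 14 → write 6 carry 1
  1×4+1 = 5 → write 5

0o562751176514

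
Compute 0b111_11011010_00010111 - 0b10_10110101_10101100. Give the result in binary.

0b1010010010001101011

Subtract column by column in base 2:
  1-0 → 1
  1-0 → 1
  1-1 → 0
  0-1 → 1 (borrow)
  1-0-1 → 0
  0-1 → 1 (borrow)
  0-0-1 → 1 (borrow)
  0-1-1 → 0 (borrow)
  0-1-1 → 0 (borrow)
  1-0-1 → 0
  0-1 → 1 (borrow)
  1-0-1 → 0
  1-1 → 0
  0-1 → 1 (borrow)
  1-0-1 → 0
  1-1 → 0
  1-0 → 1
  1-1 → 0
  1-0 → 1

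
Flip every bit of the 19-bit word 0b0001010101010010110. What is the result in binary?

Invert each bit: 0001010101010010110 → 1110101010101101001.

0b1110101010101101001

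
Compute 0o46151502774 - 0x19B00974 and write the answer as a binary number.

0b100010111111101100111110010001000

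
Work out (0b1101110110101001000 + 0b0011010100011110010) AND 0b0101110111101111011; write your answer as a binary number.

0b1000011000111010

Add column by column in base 2, right to left:
  0+0 = 0
  0+1 = 1
  0+0 = 0
  1+0 = 1
  0+1 = 1
  0+1 = 1
  1+1 = 0 carry 1
  0+1+1 = 0 carry 1
  1+0+1 = 0 carry 1
  0+0+1 = 1
  1+0 = 1
  1+1 = 0 carry 1
  0+0+1 = 1
  1+1 = 0 carry 1
  1+0+1 = 0 carry 1
  1+1+1 = 1 carry 1
  0+1+1 = 0 carry 1
  1+0+1 = 0 carry 1
  1+0+1 = 0 carry 1
  final carry 1
Sum = 0b10001001011000111010; now AND with 0b0101110111101111011:
  10001001011000111010
& 00101110111101111011
= 00001000011000111010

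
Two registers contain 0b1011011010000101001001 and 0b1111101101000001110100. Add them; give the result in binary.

0b11011000111000110111101

Add column by column in base 2, right to left:
  1+0 = 1
  0+0 = 0
  0+1 = 1
  1+0 = 1
  0+1 = 1
  0+1 = 1
  1+1 = 0 carry 1
  0+0+1 = 1
  1+0 = 1
  0+0 = 0
  0+0 = 0
  0+0 = 0
  0+1 = 1
  1+0 = 1
  0+1 = 1
  1+1 = 0 carry 1
  1+0+1 = 0 carry 1
  0+1+1 = 0 carry 1
  1+1+1 = 1 carry 1
  1+1+1 = 1 carry 1
  0+1+1 = 0 carry 1
  1+1+1 = 1 carry 1
  final carry 1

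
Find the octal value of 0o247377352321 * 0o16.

0o4450770321556

Multiply each base-8 digit by 14, carrying:
  1×14 = 14 → write 6 carry 1
  2×14+1 = 29 → write 5 carry 3
  3×14+3 = 45 → write 5 carry 5
  2×14+5 = 33 → write 1 carry 4
  5×14+4 = 74 → write 2 carry 9
  3×14+9 = 51 → write 3 carry 6
  7×14+6 = 104 → write 0 carry 13
  7×14+13 = 111 → write 7 carry 13
  3×14+13 = 55 → write 7 carry 6
  7×14+6 = 104 → write 0 carry 13
  4×14+13 = 69 → write 5 carry 8
  2×14+8 = 36 → write 4 carry 4
  remaining carry: 4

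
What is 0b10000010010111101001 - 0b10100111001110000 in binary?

0b1101101011101111001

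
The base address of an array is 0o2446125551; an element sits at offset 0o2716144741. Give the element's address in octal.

Add column by column in base 8, right to left:
  1+1 = 2
  5+4 = 1 carry 1
  5+7+1 = 5 carry 1
  5+4+1 = 2 carry 1
  2+4+1 = 7
  1+1 = 2
  6+6 = 4 carry 1
  4+1+1 = 6
  4+7 = 3 carry 1
  2+2+1 = 5

0o5364272512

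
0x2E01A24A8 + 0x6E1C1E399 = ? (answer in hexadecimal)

Add column by column in base 16, right to left:
  8+9 = 1 carry 1
  A+9+1 = 4 carry 1
  4+3+1 = 8
  2+E = 0 carry 1
  A+1+1 = C
  1+C = D
  0+1 = 1
  E+E = C carry 1
  2+6+1 = 9

0x9C1DC0841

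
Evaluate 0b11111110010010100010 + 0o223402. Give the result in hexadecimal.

0x110ba4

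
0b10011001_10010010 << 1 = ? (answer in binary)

0b10011001100100100

Left shift by 1: append 1 zero bit.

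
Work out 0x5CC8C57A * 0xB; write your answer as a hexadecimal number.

0x3FCA07C3E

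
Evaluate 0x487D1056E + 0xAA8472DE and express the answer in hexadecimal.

Add column by column in base 16, right to left:
  E+E = C carry 1
  6+D+1 = 4 carry 1
  5+2+1 = 8
  0+7 = 7
  1+4 = 5
  D+8 = 5 carry 1
  7+A+1 = 2 carry 1
  8+A+1 = 3 carry 1
  4+0+1 = 5

0x53255784C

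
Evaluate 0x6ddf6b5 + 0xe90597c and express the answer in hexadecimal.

0x156e5031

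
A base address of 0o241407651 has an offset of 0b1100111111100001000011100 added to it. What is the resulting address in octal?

0o411350705

0b1100111111100001000011100 = 0o147741034 in octal.
Add column by column in base 8, right to left:
  1+4 = 5
  5+3 = 0 carry 1
  6+0+1 = 7
  7+1 = 0 carry 1
  0+4+1 = 5
  4+7 = 3 carry 1
  1+7+1 = 1 carry 1
  4+4+1 = 1 carry 1
  2+1+1 = 4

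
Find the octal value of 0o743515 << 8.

8 bits is not a whole number of base-8 digits; in binary: 111100011101001101 << 8 = 11110001110100110100000000.

0o361646400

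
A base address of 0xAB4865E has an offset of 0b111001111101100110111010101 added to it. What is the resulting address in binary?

0b10001111100110101010000110011

0xAB4865E = 0b1010101101001000011001011110 in binary.
Add column by column in base 2, right to left:
  0+1 = 1
  1+0 = 1
  1+1 = 0 carry 1
  1+0+1 = 0 carry 1
  1+1+1 = 1 carry 1
  0+0+1 = 1
  1+1 = 0 carry 1
  0+1+1 = 0 carry 1
  0+1+1 = 0 carry 1
  1+0+1 = 0 carry 1
  1+1+1 = 1 carry 1
  0+1+1 = 0 carry 1
  0+0+1 = 1
  0+0 = 0
  0+1 = 1
  1+1 = 0 carry 1
  0+0+1 = 1
  0+1 = 1
  1+1 = 0 carry 1
  0+1+1 = 0 carry 1
  1+1+1 = 1 carry 1
  1+1+1 = 1 carry 1
  0+0+1 = 1
  1+0 = 1
  0+1 = 1
  1+1 = 0 carry 1
  0+1+1 = 0 carry 1
  1+0+1 = 0 carry 1
  final carry 1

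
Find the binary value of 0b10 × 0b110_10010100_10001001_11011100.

0b1101001010010001001110111000

Multiply each base-2 digit by 2, carrying:
  0×2 = 0 → write 0
  0×2 = 0 → write 0
  1×2 = 2 → write 0 carry 1
  1×2+1 = 3 → write 1 carry 1
  1×2+1 = 3 → write 1 carry 1
  0×2+1 = 1 → write 1
  1×2 = 2 → write 0 carry 1
  1×2+1 = 3 → write 1 carry 1
  1×2+1 = 3 → write 1 carry 1
  0×2+1 = 1 → write 1
  0×2 = 0 → write 0
  1×2 = 2 → write 0 carry 1
  0×2+1 = 1 → write 1
  0×2 = 0 → write 0
  0×2 = 0 → write 0
  1×2 = 2 → write 0 carry 1
  0×2+1 = 1 → write 1
  0×2 = 0 → write 0
  1×2 = 2 → write 0 carry 1
  0×2+1 = 1 → write 1
  1×2 = 2 → write 0 carry 1
  0×2+1 = 1 → write 1
  0×2 = 0 → write 0
  1×2 = 2 → write 0 carry 1
  0×2+1 = 1 → write 1
  1×2 = 2 → write 0 carry 1
  1×2+1 = 3 → write 1 carry 1
  remaining carry: 1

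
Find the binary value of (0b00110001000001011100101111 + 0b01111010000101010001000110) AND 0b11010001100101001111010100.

0b10000001000100001101010100

Add column by column in base 2, right to left:
  1+0 = 1
  1+1 = 0 carry 1
  1+1+1 = 1 carry 1
  1+0+1 = 0 carry 1
  0+0+1 = 1
  1+0 = 1
  0+1 = 1
  0+0 = 0
  1+0 = 1
  1+0 = 1
  1+1 = 0 carry 1
  0+0+1 = 1
  1+1 = 0 carry 1
  0+0+1 = 1
  0+1 = 1
  0+0 = 0
  0+0 = 0
  0+0 = 0
  1+0 = 1
  0+1 = 1
  0+0 = 0
  0+1 = 1
  1+1 = 0 carry 1
  1+1+1 = 1 carry 1
  0+1+1 = 0 carry 1
  final carry 1
Sum = 0b10101011000110101101110101; now AND with 0b11010001100101001111010100:
  10101011000110101101110101
& 11010001100101001111010100
= 10000001000100001101010100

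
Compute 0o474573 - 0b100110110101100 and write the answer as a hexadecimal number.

0o474573 = 0x2797B in hexadecimal.
0b100110110101100 = 0x4DAC in hexadecimal.
Subtract column by column in base 16:
  B-C → F (borrow)
  7-A-1 → C (borrow)
  9-D-1 → B (borrow)
  7-4-1 → 2
  2-0 → 2

0x22BCF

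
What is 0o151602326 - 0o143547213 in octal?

0o6033113

Subtract column by column in base 8:
  6-3 → 3
  2-1 → 1
  3-2 → 1
  2-7 → 3 (borrow)
  0-4-1 → 3 (borrow)
  6-5-1 → 0
  1-3 → 6 (borrow)
  5-4-1 → 0
  1-1 → 0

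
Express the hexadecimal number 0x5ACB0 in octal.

0o1326260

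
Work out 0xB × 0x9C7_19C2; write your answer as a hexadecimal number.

Multiply each base-16 digit by 11, carrying:
  2×11 = 22 → write 6 carry 1
  C×11+1 = 133 → write 5 carry 8
  9×11+8 = 107 → write B carry 6
  1×11+6 = 17 → write 1 carry 1
  7×11+1 = 78 → write E carry 4
  C×11+4 = 136 → write 8 carry 8
  9×11+8 = 107 → write B carry 6
  remaining carry: 6

0x6B8E1B56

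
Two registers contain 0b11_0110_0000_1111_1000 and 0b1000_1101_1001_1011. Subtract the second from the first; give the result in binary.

Subtract column by column in base 2:
  0-1 → 1 (borrow)
  0-1-1 → 0 (borrow)
  0-0-1 → 1 (borrow)
  1-1-1 → 1 (borrow)
  1-1-1 → 1 (borrow)
  1-0-1 → 0
  1-0 → 1
  1-1 → 0
  0-1 → 1 (borrow)
  0-0-1 → 1 (borrow)
  0-1-1 → 0 (borrow)
  0-1-1 → 0 (borrow)
  0-0-1 → 1 (borrow)
  1-0-1 → 0
  1-0 → 1
  0-1 → 1 (borrow)
  1-0-1 → 0
  1-0 → 1

0b101101001101011101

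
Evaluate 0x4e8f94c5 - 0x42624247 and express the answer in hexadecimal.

0xc2d527e

Subtract column by column in base 16:
  5-7 → e (borrow)
  c-4-1 → 7
  4-2 → 2
  9-4 → 5
  f-2 → d
  8-6 → 2
  e-2 → c
  4-4 → 0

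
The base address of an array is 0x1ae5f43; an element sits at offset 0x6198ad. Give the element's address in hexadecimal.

Add column by column in base 16, right to left:
  3+d = 0 carry 1
  4+a+1 = f
  f+8 = 7 carry 1
  5+9+1 = f
  e+1 = f
  a+6 = 0 carry 1
  1+0+1 = 2

0x20ff7f0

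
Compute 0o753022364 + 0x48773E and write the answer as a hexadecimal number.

0x7F49C32

0o753022364 = 0x7AC24F4 in hexadecimal.
Add column by column in base 16, right to left:
  4+E = 2 carry 1
  F+3+1 = 3 carry 1
  4+7+1 = C
  2+7 = 9
  C+8 = 4 carry 1
  A+4+1 = F
  7+0 = 7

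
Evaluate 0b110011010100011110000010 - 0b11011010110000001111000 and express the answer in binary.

0b10111111110011100001010

Subtract column by column in base 2:
  0-0 → 0
  1-0 → 1
  0-0 → 0
  0-1 → 1 (borrow)
  0-1-1 → 0 (borrow)
  0-1-1 → 0 (borrow)
  0-1-1 → 0 (borrow)
  1-0-1 → 0
  1-0 → 1
  1-0 → 1
  1-0 → 1
  0-0 → 0
  0-0 → 0
  0-1 → 1 (borrow)
  1-1-1 → 1 (borrow)
  0-0-1 → 1 (borrow)
  1-1-1 → 1 (borrow)
  0-0-1 → 1 (borrow)
  1-1-1 → 1 (borrow)
  1-1-1 → 1 (borrow)
  0-0-1 → 1 (borrow)
  0-1-1 → 0 (borrow)
  1-1-1 → 1 (borrow)
  1-0-1 → 0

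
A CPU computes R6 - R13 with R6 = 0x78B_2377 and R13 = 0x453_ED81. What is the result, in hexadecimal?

Subtract column by column in base 16:
  7-1 → 6
  7-8 → F (borrow)
  3-D-1 → 5 (borrow)
  2-E-1 → 3 (borrow)
  B-3-1 → 7
  8-5 → 3
  7-4 → 3

0x33735F6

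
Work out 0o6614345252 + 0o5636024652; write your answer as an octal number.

0o14452372124

Add column by column in base 8, right to left:
  2+2 = 4
  5+5 = 2 carry 1
  2+6+1 = 1 carry 1
  5+4+1 = 2 carry 1
  4+2+1 = 7
  3+0 = 3
  4+6 = 2 carry 1
  1+3+1 = 5
  6+6 = 4 carry 1
  6+5+1 = 4 carry 1
  final carry 1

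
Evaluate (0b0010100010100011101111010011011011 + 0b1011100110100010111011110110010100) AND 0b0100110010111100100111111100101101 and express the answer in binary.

Add column by column in base 2, right to left:
  1+0 = 1
  1+0 = 1
  0+1 = 1
  1+0 = 1
  1+1 = 0 carry 1
  0+0+1 = 1
  1+0 = 1
  1+1 = 0 carry 1
  0+1+1 = 0 carry 1
  0+0+1 = 1
  1+1 = 0 carry 1
  0+1+1 = 0 carry 1
  1+1+1 = 1 carry 1
  1+1+1 = 1 carry 1
  1+0+1 = 0 carry 1
  1+1+1 = 1 carry 1
  0+1+1 = 0 carry 1
  1+1+1 = 1 carry 1
  1+0+1 = 0 carry 1
  1+1+1 = 1 carry 1
  0+0+1 = 1
  0+0 = 0
  0+0 = 0
  1+1 = 0 carry 1
  0+0+1 = 1
  1+1 = 0 carry 1
  0+1+1 = 0 carry 1
  0+0+1 = 1
  0+0 = 0
  1+1 = 0 carry 1
  0+1+1 = 0 carry 1
  1+1+1 = 1 carry 1
  0+0+1 = 1
  0+1 = 1
Sum = 0b1110001001000110101011001001101111; now AND with 0b0100110010111100100111111100101101:
  1110001001000110101011001001101111
& 0100110010111100100111111100101101
= 0100000000000100100011001000101101

0b100000000000100100011001000101101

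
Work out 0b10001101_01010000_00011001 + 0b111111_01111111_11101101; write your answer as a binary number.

Add column by column in base 2, right to left:
  1+1 = 0 carry 1
  0+0+1 = 1
  0+1 = 1
  1+1 = 0 carry 1
  1+0+1 = 0 carry 1
  0+1+1 = 0 carry 1
  0+1+1 = 0 carry 1
  0+1+1 = 0 carry 1
  0+1+1 = 0 carry 1
  0+1+1 = 0 carry 1
  0+1+1 = 0 carry 1
  0+1+1 = 0 carry 1
  1+1+1 = 1 carry 1
  0+1+1 = 0 carry 1
  1+1+1 = 1 carry 1
  0+0+1 = 1
  1+1 = 0 carry 1
  0+1+1 = 0 carry 1
  1+1+1 = 1 carry 1
  1+1+1 = 1 carry 1
  0+1+1 = 0 carry 1
  0+1+1 = 0 carry 1
  0+0+1 = 1
  1+0 = 1

0b110011001101000000000110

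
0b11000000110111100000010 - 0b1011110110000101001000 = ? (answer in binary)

0b1100010000110110111010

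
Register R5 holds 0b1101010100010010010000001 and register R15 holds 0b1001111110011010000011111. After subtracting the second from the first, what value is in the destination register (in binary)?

0b11010101111000001100010

Subtract column by column in base 2:
  1-1 → 0
  0-1 → 1 (borrow)
  0-1-1 → 0 (borrow)
  0-1-1 → 0 (borrow)
  0-1-1 → 0 (borrow)
  0-0-1 → 1 (borrow)
  0-0-1 → 1 (borrow)
  1-0-1 → 0
  0-0 → 0
  0-0 → 0
  1-1 → 0
  0-0 → 0
  0-1 → 1 (borrow)
  1-1-1 → 1 (borrow)
  0-0-1 → 1 (borrow)
  0-0-1 → 1 (borrow)
  0-1-1 → 0 (borrow)
  1-1-1 → 1 (borrow)
  0-1-1 → 0 (borrow)
  1-1-1 → 1 (borrow)
  0-1-1 → 0 (borrow)
  1-1-1 → 1 (borrow)
  0-0-1 → 1 (borrow)
  1-0-1 → 0
  1-1 → 0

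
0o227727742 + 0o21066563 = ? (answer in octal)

0o251016525

Add column by column in base 8, right to left:
  2+3 = 5
  4+6 = 2 carry 1
  7+5+1 = 5 carry 1
  7+6+1 = 6 carry 1
  2+6+1 = 1 carry 1
  7+0+1 = 0 carry 1
  7+1+1 = 1 carry 1
  2+2+1 = 5
  2+0 = 2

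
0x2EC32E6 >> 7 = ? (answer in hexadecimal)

7 bits is not a whole number of base-16 digits; in binary: 10111011000011001011100110 >> 7 = 1011101100001100101.

0x5D865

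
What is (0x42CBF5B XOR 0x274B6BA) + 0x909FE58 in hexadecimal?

First 0x42CBF5B XOR 0x274B6BA = 0x65809E1.
Add column by column in base 16, right to left:
  1+8 = 9
  E+5 = 3 carry 1
  9+E+1 = 8 carry 1
  0+F+1 = 0 carry 1
  8+9+1 = 2 carry 1
  5+0+1 = 6
  6+9 = F

0xF620839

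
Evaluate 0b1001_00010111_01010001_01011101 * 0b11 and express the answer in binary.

0b11011010001011111010000010111

Multiply each base-2 digit by 3, carrying:
  1×3 = 3 → write 1 carry 1
  0×3+1 = 1 → write 1
  1×3 = 3 → write 1 carry 1
  1×3+1 = 4 → write 0 carry 2
  1×3+2 = 5 → write 1 carry 2
  0×3+2 = 2 → write 0 carry 1
  1×3+1 = 4 → write 0 carry 2
  0×3+2 = 2 → write 0 carry 1
  1×3+1 = 4 → write 0 carry 2
  0×3+2 = 2 → write 0 carry 1
  0×3+1 = 1 → write 1
  0×3 = 0 → write 0
  1×3 = 3 → write 1 carry 1
  0×3+1 = 1 → write 1
  1×3 = 3 → write 1 carry 1
  0×3+1 = 1 → write 1
  1×3 = 3 → write 1 carry 1
  1×3+1 = 4 → write 0 carry 2
  1×3+2 = 5 → write 1 carry 2
  0×3+2 = 2 → write 0 carry 1
  1×3+1 = 4 → write 0 carry 2
  0×3+2 = 2 → write 0 carry 1
  0×3+1 = 1 → write 1
  0×3 = 0 → write 0
  1×3 = 3 → write 1 carry 1
  0×3+1 = 1 → write 1
  0×3 = 0 → write 0
  1×3 = 3 → write 1 carry 1
  remaining carry: 1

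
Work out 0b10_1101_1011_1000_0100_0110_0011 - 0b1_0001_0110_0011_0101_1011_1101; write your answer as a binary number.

Subtract column by column in base 2:
  1-1 → 0
  1-0 → 1
  0-1 → 1 (borrow)
  0-1-1 → 0 (borrow)
  0-1-1 → 0 (borrow)
  1-1-1 → 1 (borrow)
  1-0-1 → 0
  0-1 → 1 (borrow)
  0-1-1 → 0 (borrow)
  0-0-1 → 1 (borrow)
  1-1-1 → 1 (borrow)
  0-0-1 → 1 (borrow)
  0-1-1 → 0 (borrow)
  0-1-1 → 0 (borrow)
  0-0-1 → 1 (borrow)
  1-0-1 → 0
  1-0 → 1
  1-1 → 0
  0-1 → 1 (borrow)
  1-0-1 → 0
  1-1 → 0
  0-0 → 0
  1-0 → 1
  1-0 → 1
  0-1 → 1 (borrow)
  1-0-1 → 0

0b1110001010100111010100110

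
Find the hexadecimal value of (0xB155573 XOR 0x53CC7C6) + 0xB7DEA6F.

0x19A77D24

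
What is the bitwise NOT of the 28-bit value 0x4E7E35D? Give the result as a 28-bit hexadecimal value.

0xB181CA2

Each hex digit d becomes F−d:
  4→B, E→1, 7→8, E→1, 3→C, 5→A, D→2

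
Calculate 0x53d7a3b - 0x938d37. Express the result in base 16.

Subtract column by column in base 16:
  b-7 → 4
  3-3 → 0
  a-d → d (borrow)
  7-8-1 → e (borrow)
  d-3-1 → 9
  3-9 → a (borrow)
  5-0-1 → 4

0x4a9ed04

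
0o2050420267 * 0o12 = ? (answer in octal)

0o24625243446

Multiply each base-8 digit by 10, carrying:
  7×10 = 70 → write 6 carry 8
  6×10+8 = 68 → write 4 carry 8
  2×10+8 = 28 → write 4 carry 3
  0×10+3 = 3 → write 3
  2×10 = 20 → write 4 carry 2
  4×10+2 = 42 → write 2 carry 5
  0×10+5 = 5 → write 5
  5×10 = 50 → write 2 carry 6
  0×10+6 = 6 → write 6
  2×10 = 20 → write 4 carry 2
  remaining carry: 2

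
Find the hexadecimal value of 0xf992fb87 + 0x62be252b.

0x15c5120b2

Add column by column in base 16, right to left:
  7+b = 2 carry 1
  8+2+1 = b
  b+5 = 0 carry 1
  f+2+1 = 2 carry 1
  2+e+1 = 1 carry 1
  9+b+1 = 5 carry 1
  9+2+1 = c
  f+6 = 5 carry 1
  final carry 1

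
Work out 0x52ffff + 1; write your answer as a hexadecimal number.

The trailing 4 digits are F (max in base 16), so adding 1 cascades: they roll to 0 and the next digit up increments.

0x530000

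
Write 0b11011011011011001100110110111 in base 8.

0o3333314667

Group the bits in threes: 011 011 011 011 011 001 100 110 110 111 → 3333314667.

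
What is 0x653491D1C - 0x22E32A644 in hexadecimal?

Subtract column by column in base 16:
  C-4 → 8
  1-4 → D (borrow)
  D-6-1 → 6
  1-A → 7 (borrow)
  9-2-1 → 6
  4-3 → 1
  3-E → 5 (borrow)
  5-2-1 → 2
  6-2 → 4

0x4251676D8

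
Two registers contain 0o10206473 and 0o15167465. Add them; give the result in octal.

Add column by column in base 8, right to left:
  3+5 = 0 carry 1
  7+6+1 = 6 carry 1
  4+4+1 = 1 carry 1
  6+7+1 = 6 carry 1
  0+6+1 = 7
  2+1 = 3
  0+5 = 5
  1+1 = 2

0o25376160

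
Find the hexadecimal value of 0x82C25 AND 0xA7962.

0x82820

AND each hex digit independently (no carries):
  8&A=8, 2&7=2, C&9=8, 2&6=2, 5&2=0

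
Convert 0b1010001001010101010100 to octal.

0o12112524

Group the bits in threes: 001 010 001 001 010 101 010 100 → 12112524.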